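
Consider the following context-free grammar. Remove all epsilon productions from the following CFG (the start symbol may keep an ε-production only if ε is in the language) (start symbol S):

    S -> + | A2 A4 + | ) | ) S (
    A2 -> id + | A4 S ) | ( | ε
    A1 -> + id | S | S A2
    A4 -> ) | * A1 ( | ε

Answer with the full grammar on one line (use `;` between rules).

S -> + | A2 A4 + | A2 + | A4 + | ) | ) S (; A2 -> id + | A4 S ) | S ) | (; A1 -> + id | S | S A2; A4 -> ) | * A1 (

Nullable nonterminals: {A2, A4}.
ε ∉ L(G), so no ε-production is kept.
For each production, add variants omitting each subset of nullable occurrences: S → A2 A4 + gives A2 A4 + | A2 + | A4 +. A2 → A4 S ) gives A4 S ) | S ).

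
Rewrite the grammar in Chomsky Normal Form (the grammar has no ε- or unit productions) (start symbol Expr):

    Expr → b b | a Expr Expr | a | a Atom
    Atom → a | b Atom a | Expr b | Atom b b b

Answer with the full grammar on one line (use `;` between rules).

Introduce a nonterminal for each terminal appearing in a rule of length ≥ 2: X1 → b, X2 → a.
Binarize each right-hand side of length ≥ 3 by chaining fresh nonterminals (Y1, Y2, …): affected rules were Expr → X2 Expr Expr; Atom → X1 Atom X2; Atom → Atom X1 X1 X1.

Expr → X1 X1 | X2 Y1 | a | X2 Atom; Atom → a | X1 Y2 | Expr X1 | Atom Y3; X1 → b; X2 → a; Y1 → Expr Expr; Y2 → Atom X2; Y3 → X1 Y4; Y4 → X1 X1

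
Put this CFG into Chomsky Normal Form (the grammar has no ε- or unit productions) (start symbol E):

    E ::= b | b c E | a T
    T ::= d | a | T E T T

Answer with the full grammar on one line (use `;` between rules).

E ::= b | X1 Y1 | X3 T; T ::= d | a | T Y2; X1 ::= b; X2 ::= c; X3 ::= a; Y1 ::= X2 E; Y2 ::= E Y3; Y3 ::= T T

Introduce a nonterminal for each terminal appearing in a rule of length ≥ 2: X1 → b, X2 → c, X3 → a.
Binarize each right-hand side of length ≥ 3 by chaining fresh nonterminals (Y1, Y2, …): affected rules were E → X1 X2 E; T → T E T T.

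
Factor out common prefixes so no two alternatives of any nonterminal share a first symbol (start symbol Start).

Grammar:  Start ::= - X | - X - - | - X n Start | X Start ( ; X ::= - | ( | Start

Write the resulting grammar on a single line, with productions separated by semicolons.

Start has alternatives sharing prefix '- X': factor to Start → - X Start1 with Start1 → ε | - - | n Start.

Start ::= X Start ( | - X Start1; X ::= - | ( | Start; Start1 ::= ε | - - | n Start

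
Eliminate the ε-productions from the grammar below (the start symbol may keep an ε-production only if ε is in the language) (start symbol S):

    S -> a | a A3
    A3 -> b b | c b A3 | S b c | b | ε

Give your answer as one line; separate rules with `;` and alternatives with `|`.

S -> a | a A3; A3 -> b b | c b A3 | c b | S b c | b

The nullable symbols are {A3}.
ε ∉ L(G), so no ε-production is kept.
Expand every rule over subsets of its nullable positions: A3 → c b A3 gives c b A3 | c b.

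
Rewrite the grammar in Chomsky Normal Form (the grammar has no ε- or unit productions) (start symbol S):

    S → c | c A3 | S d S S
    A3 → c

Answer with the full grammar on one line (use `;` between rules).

Introduce a nonterminal for each terminal appearing in a rule of length ≥ 2: X1 → c, X2 → d.
Binarize each right-hand side of length ≥ 3 by chaining fresh nonterminals (Y1, Y2, …): affected rules were S → S X2 S S.

S → c | X1 A3 | S Y1; A3 → c; X1 → c; X2 → d; Y1 → X2 Y2; Y2 → S S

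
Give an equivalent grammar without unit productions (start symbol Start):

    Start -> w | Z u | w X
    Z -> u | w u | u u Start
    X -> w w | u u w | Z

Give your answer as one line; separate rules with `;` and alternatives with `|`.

Start -> w | Z u | w X; Z -> u | w u | u u Start; X -> u | w u | u u Start | w w | u u w

Unit pairs: X ⇒* {Z}.
Replace each nonterminal's rules with the union of the non-unit rules of every nonterminal it unit-derives.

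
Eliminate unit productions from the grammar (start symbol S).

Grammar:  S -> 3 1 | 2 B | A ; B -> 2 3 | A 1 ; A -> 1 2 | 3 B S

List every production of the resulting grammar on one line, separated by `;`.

Unit pairs: S ⇒* {A}.
Replace each nonterminal's rules with the union of the non-unit rules of every nonterminal it unit-derives.

S -> 3 1 | 2 B | 1 2 | 3 B S; B -> 2 3 | A 1; A -> 1 2 | 3 B S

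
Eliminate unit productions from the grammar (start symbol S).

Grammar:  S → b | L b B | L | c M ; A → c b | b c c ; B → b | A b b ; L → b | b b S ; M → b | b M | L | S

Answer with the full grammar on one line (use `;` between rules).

Unit pairs: M ⇒* {L, S}; S ⇒* {L}.
For each unit pair (A, B), copy every non-unit production of B to A, then drop all unit productions.

S → b | b b S | L b B | c M; A → c b | b c c; B → b | A b b; L → b | b b S; M → b | b b S | L b B | c M | b M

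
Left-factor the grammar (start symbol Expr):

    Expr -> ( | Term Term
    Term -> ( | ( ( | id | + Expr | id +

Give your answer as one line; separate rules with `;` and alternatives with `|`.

Term has alternatives sharing prefix '(': factor to Term → ( Term1 with Term1 → ε | (.
Term has alternatives sharing prefix 'id': factor to Term → id Term2 with Term2 → ε | +.

Expr -> ( | Term Term; Term -> + Expr | ( Term1 | id Term2; Term1 -> ε | (; Term2 -> ε | +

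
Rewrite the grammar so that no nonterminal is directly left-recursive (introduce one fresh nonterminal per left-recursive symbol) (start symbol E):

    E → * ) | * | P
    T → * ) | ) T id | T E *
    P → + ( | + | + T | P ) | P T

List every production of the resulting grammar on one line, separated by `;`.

Directly left-recursive nonterminals: T, P.
For T: α = {E *}, β = {* ), ) T id}. Rewrite as T → β T' and T' → α T' | ε.
For P: α = {), T}, β = {+ (, +, + T}. Rewrite as P → β P' and P' → α P' | ε.

E → * ) | * | P; T → * ) T' | ) T id T'; P → + ( P' | + P' | + T P'; T' → E * T' | eps; P' → ) P' | T P' | eps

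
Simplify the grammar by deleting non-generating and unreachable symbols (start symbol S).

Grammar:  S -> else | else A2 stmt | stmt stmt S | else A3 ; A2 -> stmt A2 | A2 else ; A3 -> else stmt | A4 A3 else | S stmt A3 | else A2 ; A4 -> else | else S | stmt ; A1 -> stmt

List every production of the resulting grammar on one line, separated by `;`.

S -> else | stmt stmt S | else A3; A3 -> else stmt | A4 A3 else | S stmt A3; A4 -> else | else S | stmt

Generating nonterminals: {A1, A3, A4, S}.
Reachable from S after that: {A3, A4, S}.
Removed useless symbols: {A1, A2} and every production mentioning them.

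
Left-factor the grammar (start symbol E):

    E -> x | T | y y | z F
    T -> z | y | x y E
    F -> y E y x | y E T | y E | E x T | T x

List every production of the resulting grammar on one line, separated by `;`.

E -> x | T | y y | z F; T -> z | y | x y E; F -> E x T | T x | y E F'; F' -> y x | T | ε

F has alternatives sharing prefix 'y E': factor to F → y E F' with F' → y x | T | ε.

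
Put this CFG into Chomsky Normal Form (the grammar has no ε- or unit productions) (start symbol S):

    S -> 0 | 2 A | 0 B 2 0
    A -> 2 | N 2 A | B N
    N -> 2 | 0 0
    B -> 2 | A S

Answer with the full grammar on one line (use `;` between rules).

Introduce a nonterminal for each terminal appearing in a rule of length ≥ 2: X1 → 2, X2 → 0.
Binarize each right-hand side of length ≥ 3 by chaining fresh nonterminals (Y1, Y2, …): affected rules were S → X2 B X1 X2; A → N X1 A.

S -> 0 | X1 A | X2 Y1; A -> 2 | N Y3 | B N; N -> 2 | X2 X2; B -> 2 | A S; X1 -> 2; X2 -> 0; Y1 -> B Y2; Y2 -> X1 X2; Y3 -> X1 A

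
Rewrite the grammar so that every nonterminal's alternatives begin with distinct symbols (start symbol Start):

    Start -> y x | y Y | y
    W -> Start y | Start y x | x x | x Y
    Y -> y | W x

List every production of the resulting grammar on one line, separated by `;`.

Start -> y Start1; W -> Start y W1 | x W2; Y -> y | W x; Start1 -> x | Y | epsilon; W1 -> epsilon | x; W2 -> x | Y

Start has alternatives sharing prefix 'y': factor to Start → y Start1 with Start1 → x | Y | ε.
W has alternatives sharing prefix 'Start y': factor to W → Start y W1 with W1 → ε | x.
W has alternatives sharing prefix 'x': factor to W → x W2 with W2 → x | Y.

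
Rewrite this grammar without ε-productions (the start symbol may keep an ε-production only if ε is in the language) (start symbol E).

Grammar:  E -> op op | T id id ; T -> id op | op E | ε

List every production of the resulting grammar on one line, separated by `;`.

Nullable set = {T}.
ε ∉ L(G), so no ε-production is kept.
Add the nullable-subset variants: E → T id id gives T id id | id id.

E -> op op | T id id | id id; T -> id op | op E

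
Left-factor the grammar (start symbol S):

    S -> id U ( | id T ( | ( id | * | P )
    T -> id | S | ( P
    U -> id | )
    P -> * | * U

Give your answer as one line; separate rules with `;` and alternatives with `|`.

S has alternatives sharing prefix 'id': factor to S → id S' with S' → U ( | T (.
P has alternatives sharing prefix '*': factor to P → * P' with P' → ε | U.

S -> ( id | * | P ) | id S'; T -> id | S | ( P; U -> id | ); P -> * P'; S' -> U ( | T (; P' -> epsilon | U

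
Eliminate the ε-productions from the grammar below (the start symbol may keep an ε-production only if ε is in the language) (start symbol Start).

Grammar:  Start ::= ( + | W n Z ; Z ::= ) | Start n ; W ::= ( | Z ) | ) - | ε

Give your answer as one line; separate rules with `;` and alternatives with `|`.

Nullable nonterminals: {W}.
ε ∉ L(G), so no ε-production is kept.
For each production, add variants omitting each subset of nullable occurrences: Start → W n Z gives W n Z | n Z.

Start ::= ( + | W n Z | n Z; Z ::= ) | Start n; W ::= ( | Z ) | ) -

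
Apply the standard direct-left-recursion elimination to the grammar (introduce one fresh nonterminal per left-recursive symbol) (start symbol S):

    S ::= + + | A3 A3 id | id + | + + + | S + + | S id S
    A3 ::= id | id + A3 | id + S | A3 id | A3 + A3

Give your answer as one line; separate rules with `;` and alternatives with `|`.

S, A3 are directly left-recursive.
For S: α = {+ +, id S}, β = {+ +, A3 A3 id, id +, + + +}. Rewrite as S → β S' and S' → α S' | ε.
For A3: α = {id, + A3}, β = {id, id + A3, id + S}. Rewrite as A3 → β A3' and A3' → α A3' | ε.

S ::= + + S' | A3 A3 id S' | id + S' | + + + S'; A3 ::= id A3' | id + A3 A3' | id + S A3'; S' ::= + + S' | id S S' | ε; A3' ::= id A3' | + A3 A3' | ε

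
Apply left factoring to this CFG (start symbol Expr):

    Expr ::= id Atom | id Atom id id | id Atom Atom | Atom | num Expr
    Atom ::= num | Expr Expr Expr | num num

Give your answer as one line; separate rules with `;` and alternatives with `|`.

Expr has alternatives sharing prefix 'id Atom': factor to Expr → id Atom Expr1 with Expr1 → ε | id id | Atom.
Atom has alternatives sharing prefix 'num': factor to Atom → num Atom1 with Atom1 → ε | num.

Expr ::= Atom | num Expr | id Atom Expr1; Atom ::= Expr Expr Expr | num Atom1; Expr1 ::= ε | id id | Atom; Atom1 ::= ε | num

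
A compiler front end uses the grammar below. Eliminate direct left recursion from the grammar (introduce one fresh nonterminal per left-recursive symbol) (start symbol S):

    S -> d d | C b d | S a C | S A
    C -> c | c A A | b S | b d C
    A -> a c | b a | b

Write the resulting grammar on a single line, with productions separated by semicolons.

S -> d d S' | C b d S'; C -> c | c A A | b S | b d C; A -> a c | b a | b; S' -> a C S' | A S' | ε

Directly left-recursive nonterminal: S.
For S: α = {a C, A}, β = {d d, C b d}. Rewrite as S → β S' and S' → α S' | ε.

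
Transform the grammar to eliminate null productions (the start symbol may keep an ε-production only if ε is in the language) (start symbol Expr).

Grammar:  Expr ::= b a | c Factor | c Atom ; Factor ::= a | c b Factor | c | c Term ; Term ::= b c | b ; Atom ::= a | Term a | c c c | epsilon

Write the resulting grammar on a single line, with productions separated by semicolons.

Expr ::= b a | c Factor | c Atom | c; Factor ::= a | c b Factor | c | c Term; Term ::= b c | b; Atom ::= a | Term a | c c c

The nullable symbols are {Atom}.
ε ∉ L(G), so no ε-production is kept.
Expand every rule over subsets of its nullable positions: Expr → c Atom gives c Atom | c.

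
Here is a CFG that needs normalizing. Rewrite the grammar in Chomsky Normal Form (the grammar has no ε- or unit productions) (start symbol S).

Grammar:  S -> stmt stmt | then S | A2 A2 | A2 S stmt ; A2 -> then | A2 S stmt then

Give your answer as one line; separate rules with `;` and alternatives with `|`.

S -> X1 X1 | X2 S | A2 A2 | A2 Y1; A2 -> then | A2 Y2; X1 -> stmt; X2 -> then; Y1 -> S X1; Y2 -> S Y3; Y3 -> X1 X2

Introduce a nonterminal for each terminal appearing in a rule of length ≥ 2: X1 → stmt, X2 → then.
Binarize each right-hand side of length ≥ 3 by chaining fresh nonterminals (Y1, Y2, …): affected rules were S → A2 S X1; A2 → A2 S X1 X2.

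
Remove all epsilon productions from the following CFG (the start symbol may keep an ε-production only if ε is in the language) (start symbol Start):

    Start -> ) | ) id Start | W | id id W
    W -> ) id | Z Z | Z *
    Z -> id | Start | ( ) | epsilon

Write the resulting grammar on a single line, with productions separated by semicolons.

Start -> ) | ) id Start | ) id | W | id id W | id id | ε; W -> ) id | Z Z | Z | Z * | *; Z -> id | Start | ( )

The nullable symbols are {Start, W, Z}.
ε ∈ L(G) since Start is nullable, so keep Start → ε.
For each production, add variants omitting each subset of nullable occurrences: Start → ) id Start gives ) id Start | ) id. Start → id id W gives id id W | id id. W → Z Z gives Z Z | Z. W → Z * gives Z * | *.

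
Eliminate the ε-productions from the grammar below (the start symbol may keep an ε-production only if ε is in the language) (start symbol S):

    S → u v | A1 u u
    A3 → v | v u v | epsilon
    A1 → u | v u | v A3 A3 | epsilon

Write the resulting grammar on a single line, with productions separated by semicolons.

Nullable set = {A1, A3}.
ε ∉ L(G), so no ε-production is kept.
For each production, add variants omitting each subset of nullable occurrences: S → A1 u u gives A1 u u | u u. A1 → v A3 A3 gives v A3 A3 | v A3 | v.

S → u v | A1 u u | u u; A3 → v | v u v; A1 → u | v u | v A3 A3 | v A3 | v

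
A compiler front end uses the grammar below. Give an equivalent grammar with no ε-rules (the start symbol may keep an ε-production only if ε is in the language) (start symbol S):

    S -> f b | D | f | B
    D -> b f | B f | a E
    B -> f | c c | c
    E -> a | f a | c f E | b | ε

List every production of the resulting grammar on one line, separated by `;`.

Nullable set = {E}.
ε ∉ L(G), so no ε-production is kept.
Add the nullable-subset variants: D → a E gives a E | a. E → c f E gives c f E | c f.

S -> f b | D | f | B; D -> b f | B f | a E | a; B -> f | c c | c; E -> a | f a | c f E | c f | b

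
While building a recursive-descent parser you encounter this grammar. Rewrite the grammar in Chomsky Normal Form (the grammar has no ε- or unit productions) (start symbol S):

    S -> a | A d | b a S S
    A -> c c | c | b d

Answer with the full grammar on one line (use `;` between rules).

S -> a | A X1 | X2 Y1; A -> X4 X4 | c | X2 X1; X1 -> d; X2 -> b; X3 -> a; X4 -> c; Y1 -> X3 Y2; Y2 -> S S

Introduce a nonterminal for each terminal appearing in a rule of length ≥ 2: X1 → d, X2 → b, X3 → a, X4 → c.
Binarize each right-hand side of length ≥ 3 by chaining fresh nonterminals (Y1, Y2, …): affected rules were S → X2 X3 S S.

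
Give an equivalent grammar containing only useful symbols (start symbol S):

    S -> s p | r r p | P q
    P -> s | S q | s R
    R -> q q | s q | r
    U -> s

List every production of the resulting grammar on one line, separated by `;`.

Generating nonterminals: {P, R, S, U}.
Reachable from S after that: {P, R, S}.
Removed useless symbols: {U} and every production mentioning them.

S -> s p | r r p | P q; P -> s | S q | s R; R -> q q | s q | r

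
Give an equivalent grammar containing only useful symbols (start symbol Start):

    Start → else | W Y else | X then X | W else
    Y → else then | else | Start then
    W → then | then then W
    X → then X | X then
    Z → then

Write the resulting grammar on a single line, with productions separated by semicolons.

Start → else | W Y else | W else; Y → else then | else | Start then; W → then | then then W

Generating nonterminals: {Start, W, Y, Z}.
Reachable from Start after that: {Start, W, Y}.
Removed useless symbols: {X, Z} and every production mentioning them.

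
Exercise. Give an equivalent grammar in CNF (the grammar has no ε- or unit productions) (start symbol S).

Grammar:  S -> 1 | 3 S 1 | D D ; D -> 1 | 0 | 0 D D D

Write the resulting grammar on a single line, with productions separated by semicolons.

S -> 1 | X1 Y1 | D D; D -> 1 | 0 | X3 Y2; X1 -> 3; X2 -> 1; X3 -> 0; Y1 -> S X2; Y2 -> D Y3; Y3 -> D D

Introduce a nonterminal for each terminal appearing in a rule of length ≥ 2: X1 → 3, X2 → 1, X3 → 0.
Binarize each right-hand side of length ≥ 3 by chaining fresh nonterminals (Y1, Y2, …): affected rules were S → X1 S X2; D → X3 D D D.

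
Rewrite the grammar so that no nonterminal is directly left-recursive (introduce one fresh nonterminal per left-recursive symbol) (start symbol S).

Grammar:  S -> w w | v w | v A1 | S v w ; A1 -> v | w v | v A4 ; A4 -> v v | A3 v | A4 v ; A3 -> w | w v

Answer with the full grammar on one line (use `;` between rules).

S, A4 are directly left-recursive.
For S: α = {v w}, β = {w w, v w, v A1}. Rewrite as S → β S' and S' → α S' | ε.
For A4: α = {v}, β = {v v, A3 v}. Rewrite as A4 → β A4' and A4' → α A4' | ε.

S -> w w S' | v w S' | v A1 S'; A1 -> v | w v | v A4; A4 -> v v A4' | A3 v A4'; A3 -> w | w v; S' -> v w S' | ε; A4' -> v A4' | ε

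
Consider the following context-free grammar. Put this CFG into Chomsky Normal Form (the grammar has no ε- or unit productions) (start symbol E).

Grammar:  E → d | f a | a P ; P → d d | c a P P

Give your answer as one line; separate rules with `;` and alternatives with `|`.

E → d | X1 X2 | X2 P; P → X3 X3 | X4 Y1; X1 → f; X2 → a; X3 → d; X4 → c; Y1 → X2 Y2; Y2 → P P

Introduce a nonterminal for each terminal appearing in a rule of length ≥ 2: X1 → f, X2 → a, X3 → d, X4 → c.
Binarize each right-hand side of length ≥ 3 by chaining fresh nonterminals (Y1, Y2, …): affected rules were P → X4 X2 P P.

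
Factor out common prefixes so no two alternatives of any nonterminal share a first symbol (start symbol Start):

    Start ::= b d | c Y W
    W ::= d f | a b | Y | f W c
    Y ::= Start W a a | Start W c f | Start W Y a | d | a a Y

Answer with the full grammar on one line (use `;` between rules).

Y has alternatives sharing prefix 'Start W': factor to Y → Start W Y1 with Y1 → a a | c f | Y a.

Start ::= b d | c Y W; W ::= d f | a b | Y | f W c; Y ::= d | a a Y | Start W Y1; Y1 ::= a a | c f | Y a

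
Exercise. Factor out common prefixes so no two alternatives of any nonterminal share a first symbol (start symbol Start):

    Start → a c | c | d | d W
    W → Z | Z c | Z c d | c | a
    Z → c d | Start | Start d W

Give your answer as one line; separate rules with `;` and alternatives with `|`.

Start has alternatives sharing prefix 'd': factor to Start → d Start1 with Start1 → ε | W.
W has alternatives sharing prefix 'Z': factor to W → Z W1 with W1 → ε | c | c d.
Z has alternatives sharing prefix 'Start': factor to Z → Start Z1 with Z1 → ε | d W.
W1 has alternatives sharing prefix 'c': factor to W1 → c W11 with W11 → ε | d.

Start → a c | c | d Start1; W → c | a | Z W1; Z → c d | Start Z1; Start1 → eps | W; W1 → eps | c W11; Z1 → eps | d W; W11 → eps | d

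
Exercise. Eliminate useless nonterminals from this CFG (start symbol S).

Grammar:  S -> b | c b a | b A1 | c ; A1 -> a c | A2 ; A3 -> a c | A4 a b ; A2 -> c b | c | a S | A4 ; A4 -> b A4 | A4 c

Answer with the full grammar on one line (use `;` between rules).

Generating nonterminals: {A1, A2, A3, S}.
Reachable from S after that: {A1, A2, S}.
Removed useless symbols: {A3, A4} and every production mentioning them.

S -> b | c b a | b A1 | c; A1 -> a c | A2; A2 -> c b | c | a S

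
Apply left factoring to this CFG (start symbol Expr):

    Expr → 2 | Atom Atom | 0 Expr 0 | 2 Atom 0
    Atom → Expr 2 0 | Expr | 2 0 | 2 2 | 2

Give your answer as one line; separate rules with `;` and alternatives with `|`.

Expr → Atom Atom | 0 Expr 0 | 2 Expr1; Atom → 2 Atom1 | Expr Atom2; Expr1 → ε | Atom 0; Atom1 → 0 | 2 | ε; Atom2 → 2 0 | ε

Expr has alternatives sharing prefix '2': factor to Expr → 2 Expr1 with Expr1 → ε | Atom 0.
Atom has alternatives sharing prefix '2': factor to Atom → 2 Atom1 with Atom1 → 0 | 2 | ε.
Atom has alternatives sharing prefix 'Expr': factor to Atom → Expr Atom2 with Atom2 → 2 0 | ε.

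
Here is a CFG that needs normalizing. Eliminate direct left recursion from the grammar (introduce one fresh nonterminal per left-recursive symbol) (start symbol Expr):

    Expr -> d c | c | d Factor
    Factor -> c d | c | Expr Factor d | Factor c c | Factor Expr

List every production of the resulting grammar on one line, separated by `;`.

Expr -> d c | c | d Factor; Factor -> c d Factor1 | c Factor1 | Expr Factor d Factor1; Factor1 -> c c Factor1 | Expr Factor1 | ε

Left recursion appears on Factor.
For Factor: α = {c c, Expr}, β = {c d, c, Expr Factor d}. Rewrite as Factor → β Factor1 and Factor1 → α Factor1 | ε.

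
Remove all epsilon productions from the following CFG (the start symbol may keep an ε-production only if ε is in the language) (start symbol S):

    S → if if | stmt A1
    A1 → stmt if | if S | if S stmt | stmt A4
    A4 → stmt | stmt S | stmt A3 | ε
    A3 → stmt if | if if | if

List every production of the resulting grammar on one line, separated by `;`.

Nullable nonterminals: {A4}.
ε ∉ L(G), so no ε-production is kept.
For each production, add variants omitting each subset of nullable occurrences: A1 → stmt A4 gives stmt A4 | stmt.

S → if if | stmt A1; A1 → stmt if | if S | if S stmt | stmt A4 | stmt; A4 → stmt | stmt S | stmt A3; A3 → stmt if | if if | if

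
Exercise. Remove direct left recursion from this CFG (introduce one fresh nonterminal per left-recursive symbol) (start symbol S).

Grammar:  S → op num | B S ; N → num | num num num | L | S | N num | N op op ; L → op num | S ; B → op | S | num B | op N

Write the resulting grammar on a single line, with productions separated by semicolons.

Directly left-recursive nonterminal: N.
For N: α = {num, op op}, β = {num, num num num, L, S}. Rewrite as N → β N' and N' → α N' | ε.

S → op num | B S; N → num N' | num num num N' | L N' | S N'; L → op num | S; B → op | S | num B | op N; N' → num N' | op op N' | ε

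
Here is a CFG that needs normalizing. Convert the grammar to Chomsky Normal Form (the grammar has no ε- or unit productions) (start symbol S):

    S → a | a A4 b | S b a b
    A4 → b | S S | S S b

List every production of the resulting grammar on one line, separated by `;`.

Introduce a nonterminal for each terminal appearing in a rule of length ≥ 2: X1 → a, X2 → b.
Binarize each right-hand side of length ≥ 3 by chaining fresh nonterminals (Y1, Y2, …): affected rules were S → X1 A4 X2; S → S X2 X1 X2; A4 → S S X2.

S → a | X1 Y1 | S Y2; A4 → b | S S | S Y4; X1 → a; X2 → b; Y1 → A4 X2; Y2 → X2 Y3; Y3 → X1 X2; Y4 → S X2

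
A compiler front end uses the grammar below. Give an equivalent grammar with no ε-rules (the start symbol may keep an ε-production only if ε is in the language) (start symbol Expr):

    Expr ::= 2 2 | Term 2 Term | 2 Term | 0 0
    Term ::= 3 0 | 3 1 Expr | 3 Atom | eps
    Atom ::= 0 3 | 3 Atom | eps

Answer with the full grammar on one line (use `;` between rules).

Nullable nonterminals: {Atom, Term}.
ε ∉ L(G), so no ε-production is kept.
For each production, add variants omitting each subset of nullable occurrences: Expr → Term 2 Term gives Term 2 Term | Term 2 | 2 Term | 2. Term → 3 Atom gives 3 Atom | 3. Atom → 3 Atom gives 3 Atom | 3.

Expr ::= 2 2 | Term 2 Term | Term 2 | 2 Term | 2 | 0 0; Term ::= 3 0 | 3 1 Expr | 3 Atom | 3; Atom ::= 0 3 | 3 Atom | 3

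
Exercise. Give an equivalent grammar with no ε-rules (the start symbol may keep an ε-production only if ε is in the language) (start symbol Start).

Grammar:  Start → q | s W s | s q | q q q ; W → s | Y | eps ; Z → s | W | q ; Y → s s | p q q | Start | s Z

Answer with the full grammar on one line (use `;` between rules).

Nullable nonterminals: {W, Z}.
ε ∉ L(G), so no ε-production is kept.
Add the nullable-subset variants: Start → s W s gives s W s | s s. Y → s Z gives s Z | s.

Start → q | s W s | s s | s q | q q q; W → s | Y; Z → s | W | q; Y → s s | p q q | Start | s Z | s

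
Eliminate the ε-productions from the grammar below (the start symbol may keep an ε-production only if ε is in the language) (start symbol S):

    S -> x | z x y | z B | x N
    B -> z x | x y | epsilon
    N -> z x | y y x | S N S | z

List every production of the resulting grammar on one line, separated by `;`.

S -> x | z x y | z B | z | x N; B -> z x | x y; N -> z x | y y x | S N S | z

The nullable symbols are {B}.
ε ∉ L(G), so no ε-production is kept.
Add the nullable-subset variants: S → z B gives z B | z.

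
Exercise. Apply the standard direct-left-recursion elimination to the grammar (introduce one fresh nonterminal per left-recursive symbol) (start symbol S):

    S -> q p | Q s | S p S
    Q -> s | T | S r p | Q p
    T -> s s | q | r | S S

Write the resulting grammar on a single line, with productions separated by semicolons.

S -> q p S' | Q s S'; Q -> s Q' | T Q' | S r p Q'; T -> s s | q | r | S S; S' -> p S S' | ε; Q' -> p Q' | ε

Left recursion appears on S, Q.
For S: α = {p S}, β = {q p, Q s}. Rewrite as S → β S' and S' → α S' | ε.
For Q: α = {p}, β = {s, T, S r p}. Rewrite as Q → β Q' and Q' → α Q' | ε.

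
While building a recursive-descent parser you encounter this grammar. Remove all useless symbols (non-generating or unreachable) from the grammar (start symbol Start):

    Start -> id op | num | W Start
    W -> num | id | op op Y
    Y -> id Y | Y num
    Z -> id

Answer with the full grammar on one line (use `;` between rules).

Start -> id op | num | W Start; W -> num | id

Generating nonterminals: {Start, W, Z}.
Reachable from Start after that: {Start, W}.
Removed useless symbols: {Y, Z} and every production mentioning them.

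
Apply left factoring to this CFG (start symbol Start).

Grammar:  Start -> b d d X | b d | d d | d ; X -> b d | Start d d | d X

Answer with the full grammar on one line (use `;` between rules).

Start -> b d Start1 | d Start2; X -> b d | Start d d | d X; Start1 -> d X | ε; Start2 -> d | ε

Start has alternatives sharing prefix 'b d': factor to Start → b d Start1 with Start1 → d X | ε.
Start has alternatives sharing prefix 'd': factor to Start → d Start2 with Start2 → d | ε.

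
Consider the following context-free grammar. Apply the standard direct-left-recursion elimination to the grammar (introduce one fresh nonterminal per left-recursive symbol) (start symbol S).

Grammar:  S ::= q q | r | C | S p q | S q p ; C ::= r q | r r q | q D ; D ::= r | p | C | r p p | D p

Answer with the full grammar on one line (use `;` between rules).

S, D are directly left-recursive.
For S: α = {p q, q p}, β = {q q, r, C}. Rewrite as S → β S' and S' → α S' | ε.
For D: α = {p}, β = {r, p, C, r p p}. Rewrite as D → β D' and D' → α D' | ε.

S ::= q q S' | r S' | C S'; C ::= r q | r r q | q D; D ::= r D' | p D' | C D' | r p p D'; S' ::= p q S' | q p S' | ε; D' ::= p D' | ε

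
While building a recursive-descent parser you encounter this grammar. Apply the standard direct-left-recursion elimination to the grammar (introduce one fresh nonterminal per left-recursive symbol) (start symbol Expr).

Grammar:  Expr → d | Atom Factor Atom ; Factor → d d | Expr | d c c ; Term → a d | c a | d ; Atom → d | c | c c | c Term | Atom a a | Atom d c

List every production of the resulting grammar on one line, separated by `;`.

Atom is directly left-recursive.
For Atom: α = {a a, d c}, β = {d, c, c c, c Term}. Rewrite as Atom → β Atom1 and Atom1 → α Atom1 | ε.

Expr → d | Atom Factor Atom; Factor → d d | Expr | d c c; Term → a d | c a | d; Atom → d Atom1 | c Atom1 | c c Atom1 | c Term Atom1; Atom1 → a a Atom1 | d c Atom1 | ε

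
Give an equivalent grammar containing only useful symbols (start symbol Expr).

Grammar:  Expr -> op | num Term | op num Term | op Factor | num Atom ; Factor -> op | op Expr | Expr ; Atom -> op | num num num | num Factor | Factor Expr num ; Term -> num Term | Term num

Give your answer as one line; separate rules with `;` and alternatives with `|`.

Generating nonterminals: {Atom, Expr, Factor}.
Reachable from Expr after that: {Atom, Expr, Factor}.
Removed useless symbols: {Term} and every production mentioning them.

Expr -> op | op Factor | num Atom; Factor -> op | op Expr | Expr; Atom -> op | num num num | num Factor | Factor Expr num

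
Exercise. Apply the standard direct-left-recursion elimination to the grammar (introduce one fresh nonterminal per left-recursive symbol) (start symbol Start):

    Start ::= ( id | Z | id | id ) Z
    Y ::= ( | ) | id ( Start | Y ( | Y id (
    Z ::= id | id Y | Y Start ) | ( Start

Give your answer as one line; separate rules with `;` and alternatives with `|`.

Left recursion appears on Y.
For Y: α = {(, id (}, β = {(, ), id ( Start}. Rewrite as Y → β Y1 and Y1 → α Y1 | ε.

Start ::= ( id | Z | id | id ) Z; Y ::= ( Y1 | ) Y1 | id ( Start Y1; Z ::= id | id Y | Y Start ) | ( Start; Y1 ::= ( Y1 | id ( Y1 | ε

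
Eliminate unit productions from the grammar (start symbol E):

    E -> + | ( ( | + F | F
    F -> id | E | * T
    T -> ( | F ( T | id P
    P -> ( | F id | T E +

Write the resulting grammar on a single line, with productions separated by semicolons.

E -> + | ( ( | + F | id | * T; F -> + | ( ( | + F | id | * T; T -> ( | F ( T | id P; P -> ( | F id | T E +

Unit pairs: E ⇒* {F}; F ⇒* {E}.
For every A with A ⇒* B via unit rules, add B's non-unit alternatives to A; then delete every rule of the form X → Y.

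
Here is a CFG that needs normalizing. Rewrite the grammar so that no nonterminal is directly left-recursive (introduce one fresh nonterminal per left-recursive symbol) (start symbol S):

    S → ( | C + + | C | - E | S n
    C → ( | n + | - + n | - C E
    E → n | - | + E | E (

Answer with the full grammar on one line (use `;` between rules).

S, E are directly left-recursive.
For S: α = {n}, β = {(, C + +, C, - E}. Rewrite as S → β S' and S' → α S' | ε.
For E: α = {(}, β = {n, -, + E}. Rewrite as E → β E' and E' → α E' | ε.

S → ( S' | C + + S' | C S' | - E S'; C → ( | n + | - + n | - C E; E → n E' | - E' | + E E'; S' → n S' | ε; E' → ( E' | ε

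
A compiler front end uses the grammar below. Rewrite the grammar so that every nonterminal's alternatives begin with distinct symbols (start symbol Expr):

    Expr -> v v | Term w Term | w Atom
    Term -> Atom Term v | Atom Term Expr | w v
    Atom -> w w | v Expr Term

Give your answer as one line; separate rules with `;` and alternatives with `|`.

Expr -> v v | Term w Term | w Atom; Term -> w v | Atom Term Term1; Atom -> w w | v Expr Term; Term1 -> v | Expr

Term has alternatives sharing prefix 'Atom Term': factor to Term → Atom Term Term1 with Term1 → v | Expr.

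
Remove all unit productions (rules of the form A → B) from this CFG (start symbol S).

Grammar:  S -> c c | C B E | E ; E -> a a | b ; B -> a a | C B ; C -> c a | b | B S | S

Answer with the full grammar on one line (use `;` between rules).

Unit pairs: C ⇒* {E, S}; S ⇒* {E}.
Replace each nonterminal's rules with the union of the non-unit rules of every nonterminal it unit-derives.

S -> a a | b | c c | C B E; E -> a a | b; B -> a a | C B; C -> a a | b | c a | B S | c c | C B E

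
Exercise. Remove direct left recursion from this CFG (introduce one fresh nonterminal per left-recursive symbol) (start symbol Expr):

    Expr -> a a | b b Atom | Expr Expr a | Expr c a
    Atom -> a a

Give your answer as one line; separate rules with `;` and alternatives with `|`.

Expr -> a a Expr1 | b b Atom Expr1; Atom -> a a; Expr1 -> Expr a Expr1 | c a Expr1 | ε

Directly left-recursive nonterminal: Expr.
For Expr: α = {Expr a, c a}, β = {a a, b b Atom}. Rewrite as Expr → β Expr1 and Expr1 → α Expr1 | ε.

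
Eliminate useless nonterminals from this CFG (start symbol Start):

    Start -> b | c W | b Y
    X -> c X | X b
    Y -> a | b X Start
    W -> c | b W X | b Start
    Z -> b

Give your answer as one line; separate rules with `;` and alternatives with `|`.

Start -> b | c W | b Y; Y -> a; W -> c | b Start

Generating nonterminals: {Start, W, Y, Z}.
Reachable from Start after that: {Start, W, Y}.
Removed useless symbols: {X, Z} and every production mentioning them.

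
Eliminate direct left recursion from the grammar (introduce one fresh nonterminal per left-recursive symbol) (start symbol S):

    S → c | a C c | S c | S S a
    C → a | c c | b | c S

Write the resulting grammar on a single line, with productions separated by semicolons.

Directly left-recursive nonterminal: S.
For S: α = {c, S a}, β = {c, a C c}. Rewrite as S → β S' and S' → α S' | ε.

S → c S' | a C c S'; C → a | c c | b | c S; S' → c S' | S a S' | ε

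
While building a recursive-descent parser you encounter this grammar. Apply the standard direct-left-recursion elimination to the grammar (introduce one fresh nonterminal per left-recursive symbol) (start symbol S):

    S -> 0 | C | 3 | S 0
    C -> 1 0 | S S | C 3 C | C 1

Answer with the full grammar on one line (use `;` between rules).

S, C are directly left-recursive.
For S: α = {0}, β = {0, C, 3}. Rewrite as S → β S' and S' → α S' | ε.
For C: α = {3 C, 1}, β = {1 0, S S}. Rewrite as C → β C' and C' → α C' | ε.

S -> 0 S' | C S' | 3 S'; C -> 1 0 C' | S S C'; S' -> 0 S' | ε; C' -> 3 C C' | 1 C' | ε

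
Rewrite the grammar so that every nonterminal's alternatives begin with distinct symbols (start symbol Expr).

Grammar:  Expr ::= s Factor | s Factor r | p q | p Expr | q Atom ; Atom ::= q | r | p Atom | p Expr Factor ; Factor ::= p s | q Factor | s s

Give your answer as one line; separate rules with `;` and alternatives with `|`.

Expr has alternatives sharing prefix 's Factor': factor to Expr → s Factor Expr1 with Expr1 → ε | r.
Expr has alternatives sharing prefix 'p': factor to Expr → p Expr2 with Expr2 → q | Expr.
Atom has alternatives sharing prefix 'p': factor to Atom → p Atom1 with Atom1 → Atom | Expr Factor.

Expr ::= q Atom | s Factor Expr1 | p Expr2; Atom ::= q | r | p Atom1; Factor ::= p s | q Factor | s s; Expr1 ::= ε | r; Expr2 ::= q | Expr; Atom1 ::= Atom | Expr Factor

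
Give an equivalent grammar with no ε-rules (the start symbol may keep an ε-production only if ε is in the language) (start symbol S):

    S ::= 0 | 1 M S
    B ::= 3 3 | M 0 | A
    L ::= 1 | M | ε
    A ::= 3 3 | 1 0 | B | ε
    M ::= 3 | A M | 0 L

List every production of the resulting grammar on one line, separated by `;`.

The nullable symbols are {A, B, L}.
ε ∉ L(G), so no ε-production is kept.
Expand every rule over subsets of its nullable positions: M → 0 L gives 0 L | 0.

S ::= 0 | 1 M S; B ::= 3 3 | M 0 | A; L ::= 1 | M; A ::= 3 3 | 1 0 | B; M ::= 3 | A M | 0 L | 0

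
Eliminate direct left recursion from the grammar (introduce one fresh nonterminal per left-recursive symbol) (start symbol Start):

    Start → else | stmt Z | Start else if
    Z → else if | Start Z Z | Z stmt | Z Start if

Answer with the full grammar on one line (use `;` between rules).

Start → else Start1 | stmt Z Start1; Z → else if Z1 | Start Z Z Z1; Start1 → else if Start1 | ε; Z1 → stmt Z1 | Start if Z1 | ε

Start, Z are directly left-recursive.
For Start: α = {else if}, β = {else, stmt Z}. Rewrite as Start → β Start1 and Start1 → α Start1 | ε.
For Z: α = {stmt, Start if}, β = {else if, Start Z Z}. Rewrite as Z → β Z1 and Z1 → α Z1 | ε.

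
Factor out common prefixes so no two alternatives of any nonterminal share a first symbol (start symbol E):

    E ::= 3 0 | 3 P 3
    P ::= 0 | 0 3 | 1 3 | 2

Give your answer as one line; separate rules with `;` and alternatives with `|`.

E ::= 3 E'; P ::= 1 3 | 2 | 0 P'; E' ::= 0 | P 3; P' ::= ε | 3

E has alternatives sharing prefix '3': factor to E → 3 E' with E' → 0 | P 3.
P has alternatives sharing prefix '0': factor to P → 0 P' with P' → ε | 3.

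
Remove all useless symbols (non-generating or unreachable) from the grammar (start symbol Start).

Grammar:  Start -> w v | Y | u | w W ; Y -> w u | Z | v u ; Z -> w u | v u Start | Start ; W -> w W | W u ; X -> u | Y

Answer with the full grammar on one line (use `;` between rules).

Generating nonterminals: {Start, X, Y, Z}.
Reachable from Start after that: {Start, Y, Z}.
Removed useless symbols: {W, X} and every production mentioning them.

Start -> w v | Y | u; Y -> w u | Z | v u; Z -> w u | v u Start | Start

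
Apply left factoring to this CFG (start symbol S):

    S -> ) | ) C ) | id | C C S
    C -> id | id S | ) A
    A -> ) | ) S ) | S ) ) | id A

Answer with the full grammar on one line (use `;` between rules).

S -> id | C C S | ) S'; C -> ) A | id C'; A -> S ) ) | id A | ) A'; S' -> eps | C ); C' -> eps | S; A' -> eps | S )

S has alternatives sharing prefix ')': factor to S → ) S' with S' → ε | C ).
C has alternatives sharing prefix 'id': factor to C → id C' with C' → ε | S.
A has alternatives sharing prefix ')': factor to A → ) A' with A' → ε | S ).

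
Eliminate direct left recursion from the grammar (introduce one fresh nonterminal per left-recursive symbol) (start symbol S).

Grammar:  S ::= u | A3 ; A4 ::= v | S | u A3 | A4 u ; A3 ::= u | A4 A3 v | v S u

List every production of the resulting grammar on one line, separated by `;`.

Left recursion appears on A4.
For A4: α = {u}, β = {v, S, u A3}. Rewrite as A4 → β A4' and A4' → α A4' | ε.

S ::= u | A3; A4 ::= v A4' | S A4' | u A3 A4'; A3 ::= u | A4 A3 v | v S u; A4' ::= u A4' | ε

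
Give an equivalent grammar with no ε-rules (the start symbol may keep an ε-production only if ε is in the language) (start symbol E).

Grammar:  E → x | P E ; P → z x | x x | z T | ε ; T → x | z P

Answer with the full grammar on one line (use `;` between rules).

E → x | P E; P → z x | x x | z T; T → x | z P | z

Nullable set = {P}.
ε ∉ L(G), so no ε-production is kept.
For each production, add variants omitting each subset of nullable occurrences: T → z P gives z P | z.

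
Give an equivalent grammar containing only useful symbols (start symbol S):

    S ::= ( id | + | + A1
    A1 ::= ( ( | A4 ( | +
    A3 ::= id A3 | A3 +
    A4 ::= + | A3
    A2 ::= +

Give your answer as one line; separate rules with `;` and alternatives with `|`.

S ::= ( id | + | + A1; A1 ::= ( ( | A4 ( | +; A4 ::= +

Generating nonterminals: {A1, A2, A4, S}.
Reachable from S after that: {A1, A4, S}.
Removed useless symbols: {A2, A3} and every production mentioning them.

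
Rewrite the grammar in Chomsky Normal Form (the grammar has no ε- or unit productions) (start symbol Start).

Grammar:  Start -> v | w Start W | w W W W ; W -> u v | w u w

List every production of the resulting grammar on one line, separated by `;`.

Start -> v | X1 Y1 | X1 Y2; W -> X2 X3 | X1 Y4; X1 -> w; X2 -> u; X3 -> v; Y1 -> Start W; Y2 -> W Y3; Y3 -> W W; Y4 -> X2 X1

Introduce a nonterminal for each terminal appearing in a rule of length ≥ 2: X1 → w, X2 → u, X3 → v.
Binarize each right-hand side of length ≥ 3 by chaining fresh nonterminals (Y1, Y2, …): affected rules were Start → X1 Start W; Start → X1 W W W; W → X1 X2 X1.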